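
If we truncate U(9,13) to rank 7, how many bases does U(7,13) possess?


Truncating U(9,13) to rank 7 gives U(7,13).
Bases of U(7,13) are all 7-element subsets of 13 elements.
Number of bases = C(13,7) = 13! / (7! * 6!) = 1716.

1716


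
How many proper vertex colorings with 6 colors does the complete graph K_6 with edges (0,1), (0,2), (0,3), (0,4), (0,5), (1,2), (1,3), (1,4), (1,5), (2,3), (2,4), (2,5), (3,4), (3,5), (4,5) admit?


P(K_6, k) = k(k-1)(k-2)...(k-5).
P(6) = (6) * (5) * (4) * (3) * (2) * (1) = 720.

720


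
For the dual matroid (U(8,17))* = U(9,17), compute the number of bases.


The dual of U(r,n) is U(n-r, n) = U(9,17).
Bases of U(9,17) are all (9)-element subsets.
|B(M*)| = C(17,9) = 17! / (9! * 8!) = 24310.

24310


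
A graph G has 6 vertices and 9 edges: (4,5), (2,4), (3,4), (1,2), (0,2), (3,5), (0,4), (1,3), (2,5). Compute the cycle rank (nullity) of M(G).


Cycle rank (nullity) = |E| - r(M) = |E| - (|V| - c).
|E| = 9, |V| = 6, c = 1.
Nullity = 9 - (6 - 1) = 9 - 5 = 4.

4


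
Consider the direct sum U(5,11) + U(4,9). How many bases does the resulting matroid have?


Bases of a direct sum M1 + M2: |B| = |B(M1)| * |B(M2)|.
|B(U(5,11))| = C(11,5) = 462.
|B(U(4,9))| = C(9,4) = 126.
Total bases = 462 * 126 = 58212.

58212


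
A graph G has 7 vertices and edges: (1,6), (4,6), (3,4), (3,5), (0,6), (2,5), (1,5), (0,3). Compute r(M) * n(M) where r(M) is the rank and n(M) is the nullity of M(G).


r(M) = |V| - c = 7 - 1 = 6.
nullity = |E| - r(M) = 8 - 6 = 2.
Product = 6 * 2 = 12.

12


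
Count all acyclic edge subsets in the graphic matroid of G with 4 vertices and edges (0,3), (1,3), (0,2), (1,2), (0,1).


An independent set in a graphic matroid is an acyclic edge subset.
G has 4 vertices and 5 edges.
Enumerate all 2^5 = 32 subsets, checking for acyclicity.
Total independent sets = 24.

24


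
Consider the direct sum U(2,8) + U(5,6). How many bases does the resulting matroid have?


Bases of a direct sum M1 + M2: |B| = |B(M1)| * |B(M2)|.
|B(U(2,8))| = C(8,2) = 28.
|B(U(5,6))| = C(6,5) = 6.
Total bases = 28 * 6 = 168.

168


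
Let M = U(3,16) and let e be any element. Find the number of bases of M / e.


Contracting e from U(3,16) gives U(2,15).
Bases of U(2,15) = C(15,2) = (15 * 14) / (1 * 2) = 105.

105


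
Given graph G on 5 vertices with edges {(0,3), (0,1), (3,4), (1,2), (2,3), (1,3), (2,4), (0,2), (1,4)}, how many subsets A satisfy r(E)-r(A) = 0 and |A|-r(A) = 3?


R(x,y) = sum over A in 2^E of x^(r(E)-r(A)) * y^(|A|-r(A)).
G has 5 vertices, 9 edges. r(E) = 4.
Enumerate all 2^9 = 512 subsets.
Count subsets with r(E)-r(A)=0 and |A|-r(A)=3: 36.

36


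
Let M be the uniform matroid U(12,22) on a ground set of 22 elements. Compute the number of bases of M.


Bases of U(12,22) are all 12-element subsets of the 22-element ground set.
Number of bases = C(22,12).
C(22,12) = 646646.

646646


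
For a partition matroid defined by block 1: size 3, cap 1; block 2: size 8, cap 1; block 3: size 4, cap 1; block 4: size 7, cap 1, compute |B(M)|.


A basis picks exactly ci elements from block i.
Number of bases = product of C(|Si|, ci).
= C(3,1) * C(8,1) * C(4,1) * C(7,1)
= 3 * 8 * 4 * 7
= 672.

672


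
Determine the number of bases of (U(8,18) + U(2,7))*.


(M1+M2)* = M1* + M2*.
M1* = U(10,18), bases: C(18,10) = 43758.
M2* = U(5,7), bases: C(7,5) = 21.
|B(M*)| = 43758 * 21 = 918918.

918918


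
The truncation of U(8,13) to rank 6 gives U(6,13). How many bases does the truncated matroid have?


Truncating U(8,13) to rank 6 gives U(6,13).
Bases of U(6,13) are all 6-element subsets of 13 elements.
Number of bases = C(13,6) = 13! / (6! * 7!) = 1716.

1716


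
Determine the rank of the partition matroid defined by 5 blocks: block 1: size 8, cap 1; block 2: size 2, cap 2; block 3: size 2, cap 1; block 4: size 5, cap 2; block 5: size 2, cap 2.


Rank of a partition matroid = sum of min(|Si|, ci) for each block.
= min(8,1) + min(2,2) + min(2,1) + min(5,2) + min(2,2)
= 1 + 2 + 1 + 2 + 2
= 8.

8


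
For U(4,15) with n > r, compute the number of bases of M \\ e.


Deleting e from U(4,15) gives U(4,14) since n > r.
Bases of U(4,14) = C(14,4) = (14 * 13 * 12 * 11) / (1 * 2 * 3 * 4) = 1001.

1001


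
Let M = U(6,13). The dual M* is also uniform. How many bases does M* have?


The dual of U(r,n) is U(n-r, n) = U(7,13).
Bases of U(7,13) are all (7)-element subsets.
|B(M*)| = C(13,7) = 1716.

1716


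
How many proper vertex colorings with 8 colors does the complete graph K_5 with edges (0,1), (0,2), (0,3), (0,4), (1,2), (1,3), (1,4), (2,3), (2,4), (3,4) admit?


P(K_5, k) = k(k-1)(k-2)...(k-4).
P(8) = (8) * (7) * (6) * (5) * (4) = 6720.

6720


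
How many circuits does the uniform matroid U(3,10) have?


In U(3,10), circuits are the (4)-element subsets.
Any set of 4 elements is dependent, and removing any one element gives
an independent set of size 3, so it is a minimal dependent set.
Number of circuits = (10 choose 4) = 210.

210


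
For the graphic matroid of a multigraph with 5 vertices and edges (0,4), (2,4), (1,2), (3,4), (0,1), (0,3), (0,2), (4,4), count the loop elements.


In a graphic matroid, a loop is a self-loop edge (u,u) with rank 0.
Examining all 8 edges for self-loops...
Self-loops found: (4,4)
Number of loops = 1.

1


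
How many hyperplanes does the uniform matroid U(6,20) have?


Hyperplanes of U(6,20) are flats of rank 5.
In a uniform matroid, these are exactly the (5)-element subsets.
Count = (20 choose 5) = 15504.

15504


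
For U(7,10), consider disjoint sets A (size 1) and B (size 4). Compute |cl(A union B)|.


|A union B| = 1 + 4 = 5 (disjoint).
In U(7,10), cl(S) = S if |S| < 7, else cl(S) = E.
Since 5 < 7, cl(A union B) = A union B.
|cl(A union B)| = 5.

5


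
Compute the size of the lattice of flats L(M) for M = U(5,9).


Flats of U(5,9): every subset of size < 5 is a flat, plus E itself.
Count = (9 choose 0) + (9 choose 1) + (9 choose 2) + (9 choose 3) + (9 choose 4) + 1
     = 1 + 9 + 36 + 84 + 126 + 1
     = 257.

257


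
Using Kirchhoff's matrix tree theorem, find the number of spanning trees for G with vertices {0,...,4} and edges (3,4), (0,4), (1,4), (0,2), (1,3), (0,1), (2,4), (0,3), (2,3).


By Kirchhoff's matrix tree theorem, the number of spanning trees equals
the determinant of any cofactor of the Laplacian matrix L.
G has 5 vertices and 9 edges.
Computing the (4 x 4) cofactor determinant gives 75.

75


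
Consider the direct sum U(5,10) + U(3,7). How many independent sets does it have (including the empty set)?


For a direct sum, |I(M1+M2)| = |I(M1)| * |I(M2)|.
|I(U(5,10))| = sum C(10,k) for k=0..5 = 638.
|I(U(3,7))| = sum C(7,k) for k=0..3 = 64.
Total = 638 * 64 = 40832.

40832


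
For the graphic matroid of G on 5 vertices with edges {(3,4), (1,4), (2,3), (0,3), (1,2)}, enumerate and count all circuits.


A circuit in a graphic matroid = edge set of a simple cycle.
G has 5 vertices and 5 edges.
Enumerating all minimal edge subsets forming cycles...
Total circuits found: 1.

1


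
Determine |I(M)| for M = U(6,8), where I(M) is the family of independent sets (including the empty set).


Independent sets of U(6,8) are all subsets of size <= 6.
Count = C(8,0) + C(8,1) + C(8,2) + C(8,3) + C(8,4) + C(8,5) + C(8,6)
     = 1 + 8 + 28 + 56 + 70 + 56 + 28
     = 247.

247


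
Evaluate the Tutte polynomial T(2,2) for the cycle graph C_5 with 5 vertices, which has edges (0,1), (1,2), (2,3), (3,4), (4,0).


T(C_5; x,y) = x + x^2 + ... + x^(4) + y.
T(2,2) = 2^1 + 2^2 + 2^3 + 2^4 + 2
= 2 + 4 + 8 + 16 + 2
= 32.

32


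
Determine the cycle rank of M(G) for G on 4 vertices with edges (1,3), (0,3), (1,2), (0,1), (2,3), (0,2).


Cycle rank (nullity) = |E| - r(M) = |E| - (|V| - c).
|E| = 6, |V| = 4, c = 1.
Nullity = 6 - (4 - 1) = 6 - 3 = 3.

3


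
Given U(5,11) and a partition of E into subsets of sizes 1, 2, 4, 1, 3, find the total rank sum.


r(Ai) = min(|Ai|, 5) for each part.
Sum = min(1,5) + min(2,5) + min(4,5) + min(1,5) + min(3,5)
    = 1 + 2 + 4 + 1 + 3
    = 11.

11


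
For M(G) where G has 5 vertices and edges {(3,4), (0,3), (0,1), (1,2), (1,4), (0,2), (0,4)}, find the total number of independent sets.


An independent set in a graphic matroid is an acyclic edge subset.
G has 5 vertices and 7 edges.
Enumerate all 2^7 = 128 subsets, checking for acyclicity.
Total independent sets = 82.

82


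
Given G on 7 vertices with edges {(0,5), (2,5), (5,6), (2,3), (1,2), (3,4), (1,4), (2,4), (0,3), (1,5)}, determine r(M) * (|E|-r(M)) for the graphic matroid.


r(M) = |V| - c = 7 - 1 = 6.
nullity = |E| - r(M) = 10 - 6 = 4.
Product = 6 * 4 = 24.

24


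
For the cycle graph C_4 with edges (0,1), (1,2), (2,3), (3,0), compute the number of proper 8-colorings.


P(C_4, k) = (k-1)^4 + (-1)^4*(k-1).
P(8) = (7)^4 + 7
= 2401 + 7 = 2408.

2408


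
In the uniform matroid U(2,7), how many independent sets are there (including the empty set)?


Independent sets of U(2,7) are all subsets of size <= 2.
Count = (7 choose 0) + (7 choose 1) + (7 choose 2)
     = 1 + 7 + 21
     = 29.

29


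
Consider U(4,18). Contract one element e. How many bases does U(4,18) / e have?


Contracting e from U(4,18) gives U(3,17).
Bases of U(3,17) = C(17,3) = (17 * 16 * 15) / (1 * 2 * 3) = 680.

680


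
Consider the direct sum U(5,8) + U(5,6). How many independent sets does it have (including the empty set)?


For a direct sum, |I(M1+M2)| = |I(M1)| * |I(M2)|.
|I(U(5,8))| = sum C(8,k) for k=0..5 = 219.
|I(U(5,6))| = sum C(6,k) for k=0..5 = 63.
Total = 219 * 63 = 13797.

13797


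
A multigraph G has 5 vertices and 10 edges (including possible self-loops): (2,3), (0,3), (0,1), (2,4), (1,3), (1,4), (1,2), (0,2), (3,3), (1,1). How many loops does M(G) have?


In a graphic matroid, a loop is a self-loop edge (u,u) with rank 0.
Examining all 10 edges for self-loops...
Self-loops found: (3,3), (1,1)
Number of loops = 2.

2


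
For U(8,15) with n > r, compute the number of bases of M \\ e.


Deleting e from U(8,15) gives U(8,14) since n > r.
Bases of U(8,14) = C(14,8) = 3003.

3003


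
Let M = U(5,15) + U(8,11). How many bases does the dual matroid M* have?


(M1+M2)* = M1* + M2*.
M1* = U(10,15), bases: C(15,10) = 3003.
M2* = U(3,11), bases: C(11,3) = 165.
|B(M*)| = 3003 * 165 = 495495.

495495


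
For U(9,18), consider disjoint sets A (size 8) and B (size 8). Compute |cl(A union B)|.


|A union B| = 8 + 8 = 16 (disjoint).
In U(9,18), cl(S) = S if |S| < 9, else cl(S) = E.
Since 16 >= 9, cl(A union B) = E.
|cl(A union B)| = 18.

18


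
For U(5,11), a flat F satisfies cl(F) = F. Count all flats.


Flats of U(5,11): every subset of size < 5 is a flat, plus E itself.
Count = (11 choose 0) + (11 choose 1) + (11 choose 2) + (11 choose 3) + (11 choose 4) + 1
     = 1 + 11 + 55 + 165 + 330 + 1
     = 563.

563


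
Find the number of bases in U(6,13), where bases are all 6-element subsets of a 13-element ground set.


Bases of U(6,13) are all 6-element subsets of the 13-element ground set.
Number of bases = C(13,6).
(13 choose 6) = 1716.

1716


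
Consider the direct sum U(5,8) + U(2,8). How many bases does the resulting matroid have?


Bases of a direct sum M1 + M2: |B| = |B(M1)| * |B(M2)|.
|B(U(5,8))| = C(8,5) = 56.
|B(U(2,8))| = C(8,2) = 28.
Total bases = 56 * 28 = 1568.

1568


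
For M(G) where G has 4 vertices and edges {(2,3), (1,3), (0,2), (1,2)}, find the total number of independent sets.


An independent set in a graphic matroid is an acyclic edge subset.
G has 4 vertices and 4 edges.
Enumerate all 2^4 = 16 subsets, checking for acyclicity.
Total independent sets = 14.

14


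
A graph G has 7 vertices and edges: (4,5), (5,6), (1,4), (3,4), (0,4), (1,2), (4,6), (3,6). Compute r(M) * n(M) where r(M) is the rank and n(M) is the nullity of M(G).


r(M) = |V| - c = 7 - 1 = 6.
nullity = |E| - r(M) = 8 - 6 = 2.
Product = 6 * 2 = 12.

12


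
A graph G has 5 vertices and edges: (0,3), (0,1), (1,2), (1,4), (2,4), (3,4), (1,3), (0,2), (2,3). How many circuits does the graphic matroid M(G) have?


A circuit in a graphic matroid = edge set of a simple cycle.
G has 5 vertices and 9 edges.
Enumerating all minimal edge subsets forming cycles...
Total circuits found: 22.

22


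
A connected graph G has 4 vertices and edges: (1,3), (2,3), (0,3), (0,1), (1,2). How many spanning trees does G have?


By Kirchhoff's matrix tree theorem, the number of spanning trees equals
the determinant of any cofactor of the Laplacian matrix L.
G has 4 vertices and 5 edges.
Computing the (3 x 3) cofactor determinant gives 8.

8


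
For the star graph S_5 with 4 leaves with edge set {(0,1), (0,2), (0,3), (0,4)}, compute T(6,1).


A star on 5 vertices is a tree with 4 edges.
T(x,y) = x^(4) for any tree.
T(6,1) = 6^4 = 1296.

1296


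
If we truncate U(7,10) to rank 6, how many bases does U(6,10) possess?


Truncating U(7,10) to rank 6 gives U(6,10).
Bases of U(6,10) are all 6-element subsets of 10 elements.
Number of bases = (10 choose 6) = 210.

210


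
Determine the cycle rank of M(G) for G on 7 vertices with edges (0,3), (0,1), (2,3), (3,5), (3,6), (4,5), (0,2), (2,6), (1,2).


Cycle rank (nullity) = |E| - r(M) = |E| - (|V| - c).
|E| = 9, |V| = 7, c = 1.
Nullity = 9 - (7 - 1) = 9 - 6 = 3.

3


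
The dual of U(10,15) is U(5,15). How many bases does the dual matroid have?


The dual of U(r,n) is U(n-r, n) = U(5,15).
Bases of U(5,15) are all (5)-element subsets.
|B(M*)| = (15 choose 5) = 3003.

3003


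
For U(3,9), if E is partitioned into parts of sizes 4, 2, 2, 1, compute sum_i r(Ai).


r(Ai) = min(|Ai|, 3) for each part.
Sum = min(4,3) + min(2,3) + min(2,3) + min(1,3)
    = 3 + 2 + 2 + 1
    = 8.

8


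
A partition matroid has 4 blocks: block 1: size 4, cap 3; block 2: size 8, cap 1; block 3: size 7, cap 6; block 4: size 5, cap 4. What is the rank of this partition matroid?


Rank of a partition matroid = sum of min(|Si|, ci) for each block.
= min(4,3) + min(8,1) + min(7,6) + min(5,4)
= 3 + 1 + 6 + 4
= 14.

14


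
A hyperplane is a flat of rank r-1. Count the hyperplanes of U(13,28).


Hyperplanes of U(13,28) are flats of rank 12.
In a uniform matroid, these are exactly the (12)-element subsets.
Count = (28 choose 12) = 30421755.

30421755


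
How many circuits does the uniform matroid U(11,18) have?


In U(11,18), circuits are the (12)-element subsets.
Any set of 12 elements is dependent, and removing any one element gives
an independent set of size 11, so it is a minimal dependent set.
Number of circuits = C(18,12) = 18564.

18564


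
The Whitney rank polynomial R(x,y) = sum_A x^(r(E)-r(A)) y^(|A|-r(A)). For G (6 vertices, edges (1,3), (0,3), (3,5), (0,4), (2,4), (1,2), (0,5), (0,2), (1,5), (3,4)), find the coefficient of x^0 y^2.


R(x,y) = sum over A in 2^E of x^(r(E)-r(A)) * y^(|A|-r(A)).
G has 6 vertices, 10 edges. r(E) = 5.
Enumerate all 2^10 = 1024 subsets.
Count subsets with r(E)-r(A)=0 and |A|-r(A)=2: 116.

116


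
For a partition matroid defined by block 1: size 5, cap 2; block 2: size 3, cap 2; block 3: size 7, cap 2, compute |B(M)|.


A basis picks exactly ci elements from block i.
Number of bases = product of C(|Si|, ci).
= C(5,2) * C(3,2) * C(7,2)
= 10 * 3 * 21
= 630.

630


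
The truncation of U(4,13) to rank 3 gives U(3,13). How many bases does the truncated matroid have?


Truncating U(4,13) to rank 3 gives U(3,13).
Bases of U(3,13) are all 3-element subsets of 13 elements.
Number of bases = (13 choose 3) = 286.

286


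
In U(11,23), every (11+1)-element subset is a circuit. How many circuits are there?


In U(11,23), circuits are the (12)-element subsets.
Any set of 12 elements is dependent, and removing any one element gives
an independent set of size 11, so it is a minimal dependent set.
Number of circuits = C(23,12) = 1352078.

1352078


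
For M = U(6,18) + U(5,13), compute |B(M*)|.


(M1+M2)* = M1* + M2*.
M1* = U(12,18), bases: C(18,12) = 18564.
M2* = U(8,13), bases: C(13,8) = 1287.
|B(M*)| = 18564 * 1287 = 23891868.

23891868


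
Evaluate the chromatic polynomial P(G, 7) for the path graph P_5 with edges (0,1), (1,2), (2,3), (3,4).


P(P_5, k) = k * (k-1)^(4).
P(7) = 7 * 6^4 = 7 * 1296 = 9072.

9072


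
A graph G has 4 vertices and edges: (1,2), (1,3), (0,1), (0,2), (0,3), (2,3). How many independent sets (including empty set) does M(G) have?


An independent set in a graphic matroid is an acyclic edge subset.
G has 4 vertices and 6 edges.
Enumerate all 2^6 = 64 subsets, checking for acyclicity.
Total independent sets = 38.

38


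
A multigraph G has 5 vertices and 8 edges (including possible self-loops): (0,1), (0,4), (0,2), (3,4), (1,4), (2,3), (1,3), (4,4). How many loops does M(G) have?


In a graphic matroid, a loop is a self-loop edge (u,u) with rank 0.
Examining all 8 edges for self-loops...
Self-loops found: (4,4)
Number of loops = 1.

1


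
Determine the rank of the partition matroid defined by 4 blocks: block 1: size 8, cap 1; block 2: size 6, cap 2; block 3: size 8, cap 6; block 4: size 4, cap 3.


Rank of a partition matroid = sum of min(|Si|, ci) for each block.
= min(8,1) + min(6,2) + min(8,6) + min(4,3)
= 1 + 2 + 6 + 3
= 12.

12


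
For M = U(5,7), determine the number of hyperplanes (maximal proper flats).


Hyperplanes of U(5,7) are flats of rank 4.
In a uniform matroid, these are exactly the (4)-element subsets.
Count = C(7,4) = 7! / (4! * 3!) = 35.

35


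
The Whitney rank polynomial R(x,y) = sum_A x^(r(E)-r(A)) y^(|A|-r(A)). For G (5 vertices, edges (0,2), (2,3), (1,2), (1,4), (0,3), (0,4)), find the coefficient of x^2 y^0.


R(x,y) = sum over A in 2^E of x^(r(E)-r(A)) * y^(|A|-r(A)).
G has 5 vertices, 6 edges. r(E) = 4.
Enumerate all 2^6 = 64 subsets.
Count subsets with r(E)-r(A)=2 and |A|-r(A)=0: 15.

15


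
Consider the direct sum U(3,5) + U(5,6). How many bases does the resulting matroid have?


Bases of a direct sum M1 + M2: |B| = |B(M1)| * |B(M2)|.
|B(U(3,5))| = C(5,3) = 10.
|B(U(5,6))| = C(6,5) = 6.
Total bases = 10 * 6 = 60.

60


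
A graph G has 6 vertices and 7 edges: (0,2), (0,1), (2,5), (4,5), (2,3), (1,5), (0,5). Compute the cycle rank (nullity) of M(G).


Cycle rank (nullity) = |E| - r(M) = |E| - (|V| - c).
|E| = 7, |V| = 6, c = 1.
Nullity = 7 - (6 - 1) = 7 - 5 = 2.

2


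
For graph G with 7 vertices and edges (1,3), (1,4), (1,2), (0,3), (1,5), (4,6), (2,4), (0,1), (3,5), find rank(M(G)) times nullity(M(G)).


r(M) = |V| - c = 7 - 1 = 6.
nullity = |E| - r(M) = 9 - 6 = 3.
Product = 6 * 3 = 18.

18


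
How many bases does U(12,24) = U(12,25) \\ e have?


Deleting e from U(12,25) gives U(12,24) since n > r.
Bases of U(12,24) = C(24,12) = 2704156.

2704156


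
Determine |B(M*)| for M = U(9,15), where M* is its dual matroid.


The dual of U(r,n) is U(n-r, n) = U(6,15).
Bases of U(6,15) are all (6)-element subsets.
|B(M*)| = C(15,6) = 15! / (6! * 9!) = 5005.

5005


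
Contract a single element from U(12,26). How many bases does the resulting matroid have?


Contracting e from U(12,26) gives U(11,25).
Bases of U(11,25) = (25 choose 11) = 4457400.

4457400


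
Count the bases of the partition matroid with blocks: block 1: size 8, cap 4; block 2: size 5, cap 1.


A basis picks exactly ci elements from block i.
Number of bases = product of C(|Si|, ci).
= C(8,4) * C(5,1)
= 70 * 5
= 350.

350


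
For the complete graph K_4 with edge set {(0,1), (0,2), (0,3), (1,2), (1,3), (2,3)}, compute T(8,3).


T(K_4; x,y) = x^3 + 3x^2 + 4xy + 2x + y^3 + 3y^2 + 2y.
Substituting x=8, y=3:
= 512 + 192 + 96 + 16 + 27 + 27 + 6
= 876.

876


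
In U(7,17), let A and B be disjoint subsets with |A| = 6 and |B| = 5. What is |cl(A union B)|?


|A union B| = 6 + 5 = 11 (disjoint).
In U(7,17), cl(S) = S if |S| < 7, else cl(S) = E.
Since 11 >= 7, cl(A union B) = E.
|cl(A union B)| = 17.

17


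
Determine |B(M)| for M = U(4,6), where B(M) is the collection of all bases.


Bases of U(4,6) are all 4-element subsets of the 6-element ground set.
Number of bases = C(6,4).
C(6,4) = 6! / (4! * 2!) = 15.

15


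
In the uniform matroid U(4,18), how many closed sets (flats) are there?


Flats of U(4,18): every subset of size < 4 is a flat, plus E itself.
Count = C(18,0) + C(18,1) + C(18,2) + C(18,3) + 1
     = 1 + 18 + 153 + 816 + 1
     = 989.

989


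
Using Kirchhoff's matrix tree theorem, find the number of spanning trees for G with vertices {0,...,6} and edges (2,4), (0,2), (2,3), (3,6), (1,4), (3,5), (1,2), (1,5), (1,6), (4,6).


By Kirchhoff's matrix tree theorem, the number of spanning trees equals
the determinant of any cofactor of the Laplacian matrix L.
G has 7 vertices and 10 edges.
Computing the (6 x 6) cofactor determinant gives 69.

69


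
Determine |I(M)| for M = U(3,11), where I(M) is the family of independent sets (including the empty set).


Independent sets of U(3,11) are all subsets of size <= 3.
Count = (11 choose 0) + (11 choose 1) + (11 choose 2) + (11 choose 3)
     = 1 + 11 + 55 + 165
     = 232.

232


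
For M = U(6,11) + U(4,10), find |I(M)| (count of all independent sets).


For a direct sum, |I(M1+M2)| = |I(M1)| * |I(M2)|.
|I(U(6,11))| = sum C(11,k) for k=0..6 = 1486.
|I(U(4,10))| = sum C(10,k) for k=0..4 = 386.
Total = 1486 * 386 = 573596.

573596


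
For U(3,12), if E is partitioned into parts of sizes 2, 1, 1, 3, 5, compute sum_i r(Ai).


r(Ai) = min(|Ai|, 3) for each part.
Sum = min(2,3) + min(1,3) + min(1,3) + min(3,3) + min(5,3)
    = 2 + 1 + 1 + 3 + 3
    = 10.

10


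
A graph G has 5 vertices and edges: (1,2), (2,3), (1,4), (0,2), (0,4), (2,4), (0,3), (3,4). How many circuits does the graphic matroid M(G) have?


A circuit in a graphic matroid = edge set of a simple cycle.
G has 5 vertices and 8 edges.
Enumerating all minimal edge subsets forming cycles...
Total circuits found: 12.

12


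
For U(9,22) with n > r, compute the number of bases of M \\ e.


Deleting e from U(9,22) gives U(9,21) since n > r.
Bases of U(9,21) = C(21,9) = 21! / (9! * 12!) = 293930.

293930


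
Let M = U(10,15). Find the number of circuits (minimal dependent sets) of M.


In U(10,15), circuits are the (11)-element subsets.
Any set of 11 elements is dependent, and removing any one element gives
an independent set of size 10, so it is a minimal dependent set.
Number of circuits = C(15,11) = 1365.

1365


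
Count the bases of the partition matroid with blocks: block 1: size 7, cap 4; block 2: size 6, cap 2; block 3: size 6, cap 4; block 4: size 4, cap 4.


A basis picks exactly ci elements from block i.
Number of bases = product of C(|Si|, ci).
= C(7,4) * C(6,2) * C(6,4) * C(4,4)
= 35 * 15 * 15 * 1
= 7875.

7875


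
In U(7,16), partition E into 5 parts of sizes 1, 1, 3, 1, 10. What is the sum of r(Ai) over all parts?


r(Ai) = min(|Ai|, 7) for each part.
Sum = min(1,7) + min(1,7) + min(3,7) + min(1,7) + min(10,7)
    = 1 + 1 + 3 + 1 + 7
    = 13.

13


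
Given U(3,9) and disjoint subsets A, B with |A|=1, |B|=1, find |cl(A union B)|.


|A union B| = 1 + 1 = 2 (disjoint).
In U(3,9), cl(S) = S if |S| < 3, else cl(S) = E.
Since 2 < 3, cl(A union B) = A union B.
|cl(A union B)| = 2.

2


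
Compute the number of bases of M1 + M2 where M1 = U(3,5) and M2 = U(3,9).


Bases of a direct sum M1 + M2: |B| = |B(M1)| * |B(M2)|.
|B(U(3,5))| = C(5,3) = 10.
|B(U(3,9))| = C(9,3) = 84.
Total bases = 10 * 84 = 840.

840


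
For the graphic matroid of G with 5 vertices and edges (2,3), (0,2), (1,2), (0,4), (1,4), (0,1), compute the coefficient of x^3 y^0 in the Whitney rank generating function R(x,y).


R(x,y) = sum over A in 2^E of x^(r(E)-r(A)) * y^(|A|-r(A)).
G has 5 vertices, 6 edges. r(E) = 4.
Enumerate all 2^6 = 64 subsets.
Count subsets with r(E)-r(A)=3 and |A|-r(A)=0: 6.

6


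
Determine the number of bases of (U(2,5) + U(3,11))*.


(M1+M2)* = M1* + M2*.
M1* = U(3,5), bases: C(5,3) = 10.
M2* = U(8,11), bases: C(11,8) = 165.
|B(M*)| = 10 * 165 = 1650.

1650


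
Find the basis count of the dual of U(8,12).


The dual of U(r,n) is U(n-r, n) = U(4,12).
Bases of U(4,12) are all (4)-element subsets.
|B(M*)| = C(12,4) = 12! / (4! * 8!) = 495.

495


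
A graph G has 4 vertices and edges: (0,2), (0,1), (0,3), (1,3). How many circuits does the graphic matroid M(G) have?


A circuit in a graphic matroid = edge set of a simple cycle.
G has 4 vertices and 4 edges.
Enumerating all minimal edge subsets forming cycles...
Total circuits found: 1.

1


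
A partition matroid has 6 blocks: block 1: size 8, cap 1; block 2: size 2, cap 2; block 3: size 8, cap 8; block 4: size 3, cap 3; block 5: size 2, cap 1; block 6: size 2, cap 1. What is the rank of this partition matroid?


Rank of a partition matroid = sum of min(|Si|, ci) for each block.
= min(8,1) + min(2,2) + min(8,8) + min(3,3) + min(2,1) + min(2,1)
= 1 + 2 + 8 + 3 + 1 + 1
= 16.

16


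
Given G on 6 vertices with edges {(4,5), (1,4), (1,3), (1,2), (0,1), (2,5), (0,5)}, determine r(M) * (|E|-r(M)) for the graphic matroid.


r(M) = |V| - c = 6 - 1 = 5.
nullity = |E| - r(M) = 7 - 5 = 2.
Product = 5 * 2 = 10.

10


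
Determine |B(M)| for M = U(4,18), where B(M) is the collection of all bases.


Bases of U(4,18) are all 4-element subsets of the 18-element ground set.
Number of bases = C(18,4).
(18 choose 4) = 3060.

3060


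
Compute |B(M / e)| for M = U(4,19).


Contracting e from U(4,19) gives U(3,18).
Bases of U(3,18) = (18 choose 3) = 816.

816


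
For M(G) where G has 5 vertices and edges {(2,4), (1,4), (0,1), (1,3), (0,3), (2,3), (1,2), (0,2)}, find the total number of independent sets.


An independent set in a graphic matroid is an acyclic edge subset.
G has 5 vertices and 8 edges.
Enumerate all 2^8 = 256 subsets, checking for acyclicity.
Total independent sets = 128.

128


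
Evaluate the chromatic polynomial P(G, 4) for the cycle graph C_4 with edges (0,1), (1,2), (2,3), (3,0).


P(C_4, k) = (k-1)^4 + (-1)^4*(k-1).
P(4) = (3)^4 + 3
= 81 + 3 = 84.

84


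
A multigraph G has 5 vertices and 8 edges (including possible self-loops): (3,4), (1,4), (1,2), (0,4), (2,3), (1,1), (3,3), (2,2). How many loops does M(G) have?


In a graphic matroid, a loop is a self-loop edge (u,u) with rank 0.
Examining all 8 edges for self-loops...
Self-loops found: (1,1), (3,3), (2,2)
Number of loops = 3.

3


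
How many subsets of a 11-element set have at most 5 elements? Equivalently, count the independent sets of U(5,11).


Independent sets of U(5,11) are all subsets of size <= 5.
Count = C(11,0) + C(11,1) + C(11,2) + C(11,3) + C(11,4) + C(11,5)
     = 1 + 11 + 55 + 165 + 330 + 462
     = 1024.

1024


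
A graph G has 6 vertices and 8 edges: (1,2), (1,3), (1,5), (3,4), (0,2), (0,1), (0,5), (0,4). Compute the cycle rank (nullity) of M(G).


Cycle rank (nullity) = |E| - r(M) = |E| - (|V| - c).
|E| = 8, |V| = 6, c = 1.
Nullity = 8 - (6 - 1) = 8 - 5 = 3.

3


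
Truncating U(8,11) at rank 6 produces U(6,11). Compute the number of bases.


Truncating U(8,11) to rank 6 gives U(6,11).
Bases of U(6,11) are all 6-element subsets of 11 elements.
Number of bases = (11 choose 6) = 462.

462


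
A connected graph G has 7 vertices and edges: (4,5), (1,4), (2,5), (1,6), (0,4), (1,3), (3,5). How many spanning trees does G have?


By Kirchhoff's matrix tree theorem, the number of spanning trees equals
the determinant of any cofactor of the Laplacian matrix L.
G has 7 vertices and 7 edges.
Computing the (6 x 6) cofactor determinant gives 4.

4


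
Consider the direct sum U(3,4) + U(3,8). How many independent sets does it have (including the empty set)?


For a direct sum, |I(M1+M2)| = |I(M1)| * |I(M2)|.
|I(U(3,4))| = sum C(4,k) for k=0..3 = 15.
|I(U(3,8))| = sum C(8,k) for k=0..3 = 93.
Total = 15 * 93 = 1395.

1395


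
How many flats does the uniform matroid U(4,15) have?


Flats of U(4,15): every subset of size < 4 is a flat, plus E itself.
Count = (15 choose 0) + (15 choose 1) + (15 choose 2) + (15 choose 3) + 1
     = 1 + 15 + 105 + 455 + 1
     = 577.

577


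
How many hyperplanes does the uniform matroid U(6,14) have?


Hyperplanes of U(6,14) are flats of rank 5.
In a uniform matroid, these are exactly the (5)-element subsets.
Count = C(14,5) = 14! / (5! * 9!) = 2002.

2002


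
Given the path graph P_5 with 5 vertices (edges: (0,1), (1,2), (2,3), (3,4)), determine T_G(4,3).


A path on 5 vertices is a tree with 4 edges.
T(x,y) = x^(4) for any tree.
T(4,3) = 4^4 = 256.

256


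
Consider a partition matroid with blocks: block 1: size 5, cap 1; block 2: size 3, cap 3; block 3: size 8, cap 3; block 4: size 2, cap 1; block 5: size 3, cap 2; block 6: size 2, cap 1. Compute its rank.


Rank of a partition matroid = sum of min(|Si|, ci) for each block.
= min(5,1) + min(3,3) + min(8,3) + min(2,1) + min(3,2) + min(2,1)
= 1 + 3 + 3 + 1 + 2 + 1
= 11.

11


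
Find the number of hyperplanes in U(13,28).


Hyperplanes of U(13,28) are flats of rank 12.
In a uniform matroid, these are exactly the (12)-element subsets.
Count = (28 choose 12) = 30421755.

30421755


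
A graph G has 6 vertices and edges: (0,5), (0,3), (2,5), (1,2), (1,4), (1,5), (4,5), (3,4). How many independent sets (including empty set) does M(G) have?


An independent set in a graphic matroid is an acyclic edge subset.
G has 6 vertices and 8 edges.
Enumerate all 2^8 = 256 subsets, checking for acyclicity.
Total independent sets = 178.

178


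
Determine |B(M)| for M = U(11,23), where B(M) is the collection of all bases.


Bases of U(11,23) are all 11-element subsets of the 23-element ground set.
Number of bases = C(23,11).
C(23,11) = 23! / (11! * 12!) = 1352078.

1352078


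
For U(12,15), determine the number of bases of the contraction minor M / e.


Contracting e from U(12,15) gives U(11,14).
Bases of U(11,14) = C(14,11) = 364.

364


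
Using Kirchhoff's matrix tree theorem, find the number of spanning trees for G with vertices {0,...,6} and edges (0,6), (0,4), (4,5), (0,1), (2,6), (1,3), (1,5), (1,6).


By Kirchhoff's matrix tree theorem, the number of spanning trees equals
the determinant of any cofactor of the Laplacian matrix L.
G has 7 vertices and 8 edges.
Computing the (6 x 6) cofactor determinant gives 11.

11


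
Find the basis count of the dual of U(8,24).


The dual of U(r,n) is U(n-r, n) = U(16,24).
Bases of U(16,24) are all (16)-element subsets.
|B(M*)| = (24 choose 16) = 735471.

735471


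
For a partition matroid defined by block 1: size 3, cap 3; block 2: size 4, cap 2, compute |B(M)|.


A basis picks exactly ci elements from block i.
Number of bases = product of C(|Si|, ci).
= C(3,3) * C(4,2)
= 1 * 6
= 6.

6


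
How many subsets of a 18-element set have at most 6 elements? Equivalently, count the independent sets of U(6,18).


Independent sets of U(6,18) are all subsets of size <= 6.
Count = (18 choose 0) + (18 choose 1) + (18 choose 2) + (18 choose 3) + (18 choose 4) + (18 choose 5) + (18 choose 6)
     = 1 + 18 + 153 + 816 + 3060 + 8568 + 18564
     = 31180.

31180


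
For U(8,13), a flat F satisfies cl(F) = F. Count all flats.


Flats of U(8,13): every subset of size < 8 is a flat, plus E itself.
Count = C(13,0) + C(13,1) + C(13,2) + C(13,3) + C(13,4) + C(13,5) + C(13,6) + C(13,7) + 1
     = 1 + 13 + 78 + 286 + 715 + 1287 + 1716 + 1716 + 1
     = 5813.

5813


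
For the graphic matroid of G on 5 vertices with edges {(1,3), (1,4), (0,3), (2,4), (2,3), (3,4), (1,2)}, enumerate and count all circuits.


A circuit in a graphic matroid = edge set of a simple cycle.
G has 5 vertices and 7 edges.
Enumerating all minimal edge subsets forming cycles...
Total circuits found: 7.

7


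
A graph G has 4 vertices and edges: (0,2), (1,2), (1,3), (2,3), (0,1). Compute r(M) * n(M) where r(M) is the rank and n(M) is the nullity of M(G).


r(M) = |V| - c = 4 - 1 = 3.
nullity = |E| - r(M) = 5 - 3 = 2.
Product = 3 * 2 = 6.

6


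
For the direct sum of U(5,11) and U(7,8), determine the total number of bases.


Bases of a direct sum M1 + M2: |B| = |B(M1)| * |B(M2)|.
|B(U(5,11))| = C(11,5) = 462.
|B(U(7,8))| = C(8,7) = 8.
Total bases = 462 * 8 = 3696.

3696


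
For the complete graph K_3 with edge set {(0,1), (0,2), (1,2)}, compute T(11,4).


T(K_3; x,y) = x^2 + x + y.
T(11,4) = 121 + 11 + 4 = 136.

136


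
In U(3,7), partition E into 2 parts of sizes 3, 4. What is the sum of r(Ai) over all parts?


r(Ai) = min(|Ai|, 3) for each part.
Sum = min(3,3) + min(4,3)
    = 3 + 3
    = 6.

6


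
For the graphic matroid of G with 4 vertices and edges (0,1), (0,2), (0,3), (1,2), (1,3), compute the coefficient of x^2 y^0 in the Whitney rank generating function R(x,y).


R(x,y) = sum over A in 2^E of x^(r(E)-r(A)) * y^(|A|-r(A)).
G has 4 vertices, 5 edges. r(E) = 3.
Enumerate all 2^5 = 32 subsets.
Count subsets with r(E)-r(A)=2 and |A|-r(A)=0: 5.

5


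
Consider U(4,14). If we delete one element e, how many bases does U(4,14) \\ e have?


Deleting e from U(4,14) gives U(4,13) since n > r.
Bases of U(4,13) = (13 choose 4) = 715.

715


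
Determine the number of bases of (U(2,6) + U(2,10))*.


(M1+M2)* = M1* + M2*.
M1* = U(4,6), bases: C(6,4) = 15.
M2* = U(8,10), bases: C(10,8) = 45.
|B(M*)| = 15 * 45 = 675.

675


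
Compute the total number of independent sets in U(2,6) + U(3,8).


For a direct sum, |I(M1+M2)| = |I(M1)| * |I(M2)|.
|I(U(2,6))| = sum C(6,k) for k=0..2 = 22.
|I(U(3,8))| = sum C(8,k) for k=0..3 = 93.
Total = 22 * 93 = 2046.

2046


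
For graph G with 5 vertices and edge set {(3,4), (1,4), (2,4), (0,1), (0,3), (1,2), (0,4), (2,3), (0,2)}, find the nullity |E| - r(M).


Cycle rank (nullity) = |E| - r(M) = |E| - (|V| - c).
|E| = 9, |V| = 5, c = 1.
Nullity = 9 - (5 - 1) = 9 - 4 = 5.

5


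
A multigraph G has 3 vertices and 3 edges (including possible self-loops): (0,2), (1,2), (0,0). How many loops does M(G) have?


In a graphic matroid, a loop is a self-loop edge (u,u) with rank 0.
Examining all 3 edges for self-loops...
Self-loops found: (0,0)
Number of loops = 1.

1


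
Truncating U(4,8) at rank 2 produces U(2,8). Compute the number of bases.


Truncating U(4,8) to rank 2 gives U(2,8).
Bases of U(2,8) are all 2-element subsets of 8 elements.
Number of bases = C(8,2) = 8! / (2! * 6!) = 28.

28


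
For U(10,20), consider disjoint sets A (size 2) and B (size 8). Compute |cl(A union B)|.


|A union B| = 2 + 8 = 10 (disjoint).
In U(10,20), cl(S) = S if |S| < 10, else cl(S) = E.
Since 10 >= 10, cl(A union B) = E.
|cl(A union B)| = 20.

20


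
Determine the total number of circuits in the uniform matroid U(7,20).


In U(7,20), circuits are the (8)-element subsets.
Any set of 8 elements is dependent, and removing any one element gives
an independent set of size 7, so it is a minimal dependent set.
Number of circuits = (20 choose 8) = 125970.

125970


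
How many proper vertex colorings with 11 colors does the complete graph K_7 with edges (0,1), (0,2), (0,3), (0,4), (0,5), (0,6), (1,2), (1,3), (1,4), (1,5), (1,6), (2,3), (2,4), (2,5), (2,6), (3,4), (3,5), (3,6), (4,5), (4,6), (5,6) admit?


P(K_7, k) = k(k-1)(k-2)...(k-6).
P(11) = (11) * (10) * (9) * (8) * (7) * (6) * (5) = 1663200.

1663200


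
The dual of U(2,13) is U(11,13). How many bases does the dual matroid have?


The dual of U(r,n) is U(n-r, n) = U(11,13).
Bases of U(11,13) are all (11)-element subsets.
|B(M*)| = C(13,11) = 13! / (11! * 2!) = 78.

78


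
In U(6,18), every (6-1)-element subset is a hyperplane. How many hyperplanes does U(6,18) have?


Hyperplanes of U(6,18) are flats of rank 5.
In a uniform matroid, these are exactly the (5)-element subsets.
Count = (18 choose 5) = 8568.

8568


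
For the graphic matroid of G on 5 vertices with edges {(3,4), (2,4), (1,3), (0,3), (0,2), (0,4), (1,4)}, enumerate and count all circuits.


A circuit in a graphic matroid = edge set of a simple cycle.
G has 5 vertices and 7 edges.
Enumerating all minimal edge subsets forming cycles...
Total circuits found: 6.

6


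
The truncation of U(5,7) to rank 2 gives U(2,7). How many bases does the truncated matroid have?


Truncating U(5,7) to rank 2 gives U(2,7).
Bases of U(2,7) are all 2-element subsets of 7 elements.
Number of bases = (7 choose 2) = 21.

21


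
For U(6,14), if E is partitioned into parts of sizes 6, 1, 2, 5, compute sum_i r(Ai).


r(Ai) = min(|Ai|, 6) for each part.
Sum = min(6,6) + min(1,6) + min(2,6) + min(5,6)
    = 6 + 1 + 2 + 5
    = 14.

14


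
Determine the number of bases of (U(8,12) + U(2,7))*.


(M1+M2)* = M1* + M2*.
M1* = U(4,12), bases: C(12,4) = 495.
M2* = U(5,7), bases: C(7,5) = 21.
|B(M*)| = 495 * 21 = 10395.

10395


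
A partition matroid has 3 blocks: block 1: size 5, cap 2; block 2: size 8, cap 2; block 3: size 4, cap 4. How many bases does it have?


A basis picks exactly ci elements from block i.
Number of bases = product of C(|Si|, ci).
= C(5,2) * C(8,2) * C(4,4)
= 10 * 28 * 1
= 280.

280


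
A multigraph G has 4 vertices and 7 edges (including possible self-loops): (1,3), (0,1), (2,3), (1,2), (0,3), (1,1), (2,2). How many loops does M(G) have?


In a graphic matroid, a loop is a self-loop edge (u,u) with rank 0.
Examining all 7 edges for self-loops...
Self-loops found: (1,1), (2,2)
Number of loops = 2.

2


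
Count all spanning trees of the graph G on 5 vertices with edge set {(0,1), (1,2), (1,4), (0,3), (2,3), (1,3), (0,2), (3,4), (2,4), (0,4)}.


By Kirchhoff's matrix tree theorem, the number of spanning trees equals
the determinant of any cofactor of the Laplacian matrix L.
G has 5 vertices and 10 edges.
Computing the (4 x 4) cofactor determinant gives 125.

125


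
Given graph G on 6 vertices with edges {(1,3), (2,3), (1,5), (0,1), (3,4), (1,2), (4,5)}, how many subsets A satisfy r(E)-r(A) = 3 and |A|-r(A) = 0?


R(x,y) = sum over A in 2^E of x^(r(E)-r(A)) * y^(|A|-r(A)).
G has 6 vertices, 7 edges. r(E) = 5.
Enumerate all 2^7 = 128 subsets.
Count subsets with r(E)-r(A)=3 and |A|-r(A)=0: 21.

21


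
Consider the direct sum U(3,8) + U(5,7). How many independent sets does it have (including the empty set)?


For a direct sum, |I(M1+M2)| = |I(M1)| * |I(M2)|.
|I(U(3,8))| = sum C(8,k) for k=0..3 = 93.
|I(U(5,7))| = sum C(7,k) for k=0..5 = 120.
Total = 93 * 120 = 11160.

11160


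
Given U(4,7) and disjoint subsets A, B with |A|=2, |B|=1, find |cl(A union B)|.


|A union B| = 2 + 1 = 3 (disjoint).
In U(4,7), cl(S) = S if |S| < 4, else cl(S) = E.
Since 3 < 4, cl(A union B) = A union B.
|cl(A union B)| = 3.

3


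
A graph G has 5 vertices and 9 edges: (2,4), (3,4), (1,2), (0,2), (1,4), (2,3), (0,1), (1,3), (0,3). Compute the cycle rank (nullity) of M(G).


Cycle rank (nullity) = |E| - r(M) = |E| - (|V| - c).
|E| = 9, |V| = 5, c = 1.
Nullity = 9 - (5 - 1) = 9 - 4 = 5.

5


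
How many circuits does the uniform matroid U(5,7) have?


In U(5,7), circuits are the (6)-element subsets.
Any set of 6 elements is dependent, and removing any one element gives
an independent set of size 5, so it is a minimal dependent set.
Number of circuits = C(7,6) = 7! / (6! * 1!) = 7.

7


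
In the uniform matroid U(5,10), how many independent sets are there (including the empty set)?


Independent sets of U(5,10) are all subsets of size <= 5.
Count = (10 choose 0) + (10 choose 1) + (10 choose 2) + (10 choose 3) + (10 choose 4) + (10 choose 5)
     = 1 + 10 + 45 + 120 + 210 + 252
     = 638.

638


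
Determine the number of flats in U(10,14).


Flats of U(10,14): every subset of size < 10 is a flat, plus E itself.
Count = C(14,0) + C(14,1) + C(14,2) + C(14,3) + C(14,4) + C(14,5) + C(14,6) + C(14,7) + C(14,8) + C(14,9) + 1
     = 1 + 14 + 91 + 364 + 1001 + 2002 + 3003 + 3432 + 3003 + 2002 + 1
     = 14914.

14914
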